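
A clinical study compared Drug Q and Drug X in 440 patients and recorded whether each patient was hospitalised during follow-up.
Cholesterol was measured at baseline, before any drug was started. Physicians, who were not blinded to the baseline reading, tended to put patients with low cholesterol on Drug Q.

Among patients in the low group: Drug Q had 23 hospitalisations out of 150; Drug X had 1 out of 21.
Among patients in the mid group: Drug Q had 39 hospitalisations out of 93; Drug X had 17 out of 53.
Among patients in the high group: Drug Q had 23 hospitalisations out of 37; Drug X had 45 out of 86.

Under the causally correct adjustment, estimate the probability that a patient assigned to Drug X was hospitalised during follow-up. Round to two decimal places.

0.27

Within every cholesterol level Drug X has the lower rate, yet pooled Drug Q does — Simpson's reversal.
Cholesterol is set before the drug has any effect — it is not caused by the drug — and it independently drives the outcome. That makes it a confounder, so the causal comparison is within cholesterol levels.
Standardising Drug X to the population cholesterol mix: 0.389·1/21 + 0.332·17/53 + 0.280·45/86 = 0.271.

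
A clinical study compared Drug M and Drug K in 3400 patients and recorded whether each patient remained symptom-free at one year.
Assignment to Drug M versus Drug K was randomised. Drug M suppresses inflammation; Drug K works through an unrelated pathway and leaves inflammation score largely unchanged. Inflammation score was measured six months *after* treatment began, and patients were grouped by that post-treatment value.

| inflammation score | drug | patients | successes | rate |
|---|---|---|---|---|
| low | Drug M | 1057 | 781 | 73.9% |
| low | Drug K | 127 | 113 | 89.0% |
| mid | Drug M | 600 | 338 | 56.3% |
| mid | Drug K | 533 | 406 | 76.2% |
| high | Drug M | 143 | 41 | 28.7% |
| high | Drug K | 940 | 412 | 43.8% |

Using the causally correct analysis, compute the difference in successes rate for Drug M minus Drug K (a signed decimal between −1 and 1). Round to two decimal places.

Inflammation score lies on the pathway drug → inflammation score → outcome, so adjusting for it blocks the indirect effect. For the total causal effect of drug, use the unadjusted pooled rates.
The causal difference is the pooled difference: 0.644 − 0.582 = +0.063.

+0.06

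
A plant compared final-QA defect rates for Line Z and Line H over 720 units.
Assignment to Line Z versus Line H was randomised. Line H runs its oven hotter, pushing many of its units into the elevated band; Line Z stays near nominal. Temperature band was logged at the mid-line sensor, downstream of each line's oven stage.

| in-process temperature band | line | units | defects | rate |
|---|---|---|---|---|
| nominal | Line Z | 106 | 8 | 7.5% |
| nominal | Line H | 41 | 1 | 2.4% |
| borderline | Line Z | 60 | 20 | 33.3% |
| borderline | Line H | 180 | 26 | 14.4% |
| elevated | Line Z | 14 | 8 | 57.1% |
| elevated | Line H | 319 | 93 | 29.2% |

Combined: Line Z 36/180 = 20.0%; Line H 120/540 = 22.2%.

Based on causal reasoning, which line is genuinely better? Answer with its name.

Line Z

In-process temperature band is downstream of the line. One should not condition on a consequence of treatment, so the overall rates are the right comparison.
Pooled: Line Z 20.0% vs Line H 22.2%; Line Z is lower overall.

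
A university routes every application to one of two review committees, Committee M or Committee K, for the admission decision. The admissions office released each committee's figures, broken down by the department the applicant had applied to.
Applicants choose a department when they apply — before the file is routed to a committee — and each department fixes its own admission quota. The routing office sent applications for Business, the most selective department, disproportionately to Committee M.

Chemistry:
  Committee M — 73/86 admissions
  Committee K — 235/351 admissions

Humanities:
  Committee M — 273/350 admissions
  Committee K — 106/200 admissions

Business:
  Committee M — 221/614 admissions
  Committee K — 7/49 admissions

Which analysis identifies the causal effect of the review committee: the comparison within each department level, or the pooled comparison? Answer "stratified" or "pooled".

Department differs across review committees for reasons unrelated to any effect of the review committee itself, and it separately predicts the outcome — a classic confounder. We must compare within department levels.
Within each level — Chemistry: 84.9% vs 67.0%; Humanities: 78.0% vs 53.0%; Business: 36.0% vs 14.3% — Committee M is higher every time.

stratified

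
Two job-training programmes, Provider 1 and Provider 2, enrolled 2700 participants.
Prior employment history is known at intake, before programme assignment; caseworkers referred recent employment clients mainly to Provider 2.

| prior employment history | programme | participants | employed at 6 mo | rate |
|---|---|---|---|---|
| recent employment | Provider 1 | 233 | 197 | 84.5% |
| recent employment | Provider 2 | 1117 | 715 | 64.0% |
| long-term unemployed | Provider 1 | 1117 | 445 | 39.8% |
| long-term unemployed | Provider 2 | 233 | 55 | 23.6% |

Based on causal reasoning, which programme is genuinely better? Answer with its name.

Provider 1

The stratified and pooled comparisons disagree (Provider 1 wins within each prior employment history; Provider 2 wins overall), so the answer turns on the causal role of prior employment history.
Prior employment history differs across programmes for reasons unrelated to any effect of the programme itself, and it separately predicts the outcome — a classic confounder. We must compare within prior employment history levels.
Within each level — recent employment: 84.5% vs 64.0%; long-term unemployed: 39.8% vs 23.6% — Provider 1 is higher every time.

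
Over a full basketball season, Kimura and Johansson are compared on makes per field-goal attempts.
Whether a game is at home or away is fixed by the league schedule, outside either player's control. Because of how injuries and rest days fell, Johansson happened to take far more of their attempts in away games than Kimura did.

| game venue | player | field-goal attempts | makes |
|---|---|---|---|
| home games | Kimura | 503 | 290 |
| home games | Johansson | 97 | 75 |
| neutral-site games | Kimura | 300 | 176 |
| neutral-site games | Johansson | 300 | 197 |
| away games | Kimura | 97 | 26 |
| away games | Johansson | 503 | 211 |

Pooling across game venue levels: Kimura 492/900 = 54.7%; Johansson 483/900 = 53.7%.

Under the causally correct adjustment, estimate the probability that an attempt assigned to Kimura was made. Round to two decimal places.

Johansson is higher inside every game venue stratum but Kimura is higher in aggregate. Whether to stratify depends on how game venue relates to the player.
Nothing the player does changes game venue; the imbalance is an allocation artefact. With game venue also predicting the outcome, the pooled figure is confounded, and the within-stratum comparison is the causal one.
Standardising Kimura to the population game venue mix: 0.333·290/503 + 0.333·176/300 + 0.333·26/97 = 0.477.

0.48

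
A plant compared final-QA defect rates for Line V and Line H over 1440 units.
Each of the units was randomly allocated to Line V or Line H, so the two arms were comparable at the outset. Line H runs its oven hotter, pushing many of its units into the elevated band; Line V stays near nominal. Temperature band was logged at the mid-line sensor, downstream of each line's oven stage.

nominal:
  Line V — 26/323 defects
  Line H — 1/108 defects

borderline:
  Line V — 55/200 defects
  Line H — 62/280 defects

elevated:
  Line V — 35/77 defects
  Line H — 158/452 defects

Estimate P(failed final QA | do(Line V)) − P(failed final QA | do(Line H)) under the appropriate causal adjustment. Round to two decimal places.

In-process temperature band lies on the pathway line → in-process temperature band → outcome, so adjusting for it blocks the indirect effect. For the total causal effect of line, use the unadjusted pooled rates.
The causal difference is the pooled difference: 0.193 − 0.263 = -0.070.

-0.07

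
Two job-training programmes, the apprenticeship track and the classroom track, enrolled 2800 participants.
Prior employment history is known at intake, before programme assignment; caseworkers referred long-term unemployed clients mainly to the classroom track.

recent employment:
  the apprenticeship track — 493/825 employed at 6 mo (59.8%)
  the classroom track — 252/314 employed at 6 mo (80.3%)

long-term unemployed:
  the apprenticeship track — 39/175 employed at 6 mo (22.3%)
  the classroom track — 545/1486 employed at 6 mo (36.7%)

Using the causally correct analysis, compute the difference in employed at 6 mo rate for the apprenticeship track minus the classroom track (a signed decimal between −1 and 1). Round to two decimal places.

The stratified and pooled comparisons disagree (the classroom track wins within each prior employment history; the apprenticeship track wins overall), so the answer turns on the causal role of prior employment history.
Prior employment history satisfies the back-door criterion: it is not a descendant of the programme, and it blocks the spurious path from programme to outcome. Adjusting for it (i.e., using the within-prior employment history rates) gives the causal effect.
Adjusting over the population distribution of prior employment history: 0.407·(0.598−0.803) + 0.593·(0.223−0.367) = -0.169.

-0.17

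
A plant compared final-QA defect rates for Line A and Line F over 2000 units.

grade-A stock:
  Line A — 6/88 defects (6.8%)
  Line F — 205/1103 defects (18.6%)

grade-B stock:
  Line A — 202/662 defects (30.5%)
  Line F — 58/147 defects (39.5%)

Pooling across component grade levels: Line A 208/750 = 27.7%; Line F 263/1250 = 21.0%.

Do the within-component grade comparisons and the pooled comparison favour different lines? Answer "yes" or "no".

Within each component grade level (grade-A stock 6.8% vs 18.6%; grade-B stock 30.5% vs 39.5%), Line A has the lower rate every time. Pooled: 27.7% vs 21.0% — Line F has the lower rate overall. The two comparisons disagree.

yes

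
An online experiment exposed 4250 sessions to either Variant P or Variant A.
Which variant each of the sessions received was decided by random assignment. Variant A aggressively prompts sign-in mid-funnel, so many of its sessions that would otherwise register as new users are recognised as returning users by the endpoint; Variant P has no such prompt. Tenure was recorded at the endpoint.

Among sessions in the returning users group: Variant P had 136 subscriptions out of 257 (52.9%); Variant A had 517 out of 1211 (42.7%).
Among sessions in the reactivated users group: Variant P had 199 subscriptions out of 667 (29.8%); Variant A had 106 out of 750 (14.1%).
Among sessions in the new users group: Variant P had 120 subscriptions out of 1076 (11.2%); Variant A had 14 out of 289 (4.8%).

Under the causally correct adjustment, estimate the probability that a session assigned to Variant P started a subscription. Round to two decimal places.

0.23

The distribution of user tenure is itself part of what the variant does — it is an intermediate outcome. Holding it fixed would remove that part of the effect; the total effect is the pooled difference.
So P(outcome | do(Variant P)) is just the pooled rate for Variant P: 455/2000 = 0.228.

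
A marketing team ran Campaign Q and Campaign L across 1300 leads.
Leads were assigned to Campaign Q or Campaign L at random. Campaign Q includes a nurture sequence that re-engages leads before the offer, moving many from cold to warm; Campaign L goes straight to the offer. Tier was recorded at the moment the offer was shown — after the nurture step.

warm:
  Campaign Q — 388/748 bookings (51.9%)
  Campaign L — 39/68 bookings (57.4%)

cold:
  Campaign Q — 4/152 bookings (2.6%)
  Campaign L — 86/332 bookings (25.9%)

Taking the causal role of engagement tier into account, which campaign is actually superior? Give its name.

Campaign Q

Campaign L is higher inside every engagement tier stratum but Campaign Q is higher in aggregate. Whether to stratify depends on how engagement tier relates to the campaign.
Stratifying would compare campaigns among leads the campaigns themselves sorted into engagement tier groups — a form of selection on an intermediate. The unconditioned pooled rates give the total causal effect.
Pooled: Campaign Q 43.6% vs Campaign L 31.2%; Campaign Q is higher overall.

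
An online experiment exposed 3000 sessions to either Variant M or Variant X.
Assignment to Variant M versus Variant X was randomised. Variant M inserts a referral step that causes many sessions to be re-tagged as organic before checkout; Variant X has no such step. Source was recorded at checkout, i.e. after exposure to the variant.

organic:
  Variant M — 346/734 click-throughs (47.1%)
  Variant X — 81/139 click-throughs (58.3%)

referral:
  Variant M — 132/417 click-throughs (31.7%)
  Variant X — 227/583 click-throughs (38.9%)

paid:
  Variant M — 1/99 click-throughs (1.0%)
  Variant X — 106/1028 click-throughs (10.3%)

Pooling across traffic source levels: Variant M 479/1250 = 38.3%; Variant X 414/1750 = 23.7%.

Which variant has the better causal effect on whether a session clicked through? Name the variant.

Traffic source is downstream of the variant. One should not condition on a consequence of treatment, so the overall rates are the right comparison.
Pooled: Variant M 38.3% vs Variant X 23.7%; Variant M is higher overall.

Variant M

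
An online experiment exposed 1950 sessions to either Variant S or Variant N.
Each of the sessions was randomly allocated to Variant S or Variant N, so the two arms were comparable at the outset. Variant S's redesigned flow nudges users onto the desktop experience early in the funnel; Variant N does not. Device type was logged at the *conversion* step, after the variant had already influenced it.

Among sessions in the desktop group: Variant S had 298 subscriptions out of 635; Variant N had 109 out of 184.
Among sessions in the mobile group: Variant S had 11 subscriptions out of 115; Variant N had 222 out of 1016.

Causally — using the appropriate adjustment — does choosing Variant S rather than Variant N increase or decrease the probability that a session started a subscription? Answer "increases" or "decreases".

increases

The distribution of device type is itself part of what the variant does — it is an intermediate outcome. Holding it fixed would remove that part of the effect; the total effect is the pooled difference.
Pooled: Variant S 41.2% vs Variant N 27.6%; Variant S is higher overall.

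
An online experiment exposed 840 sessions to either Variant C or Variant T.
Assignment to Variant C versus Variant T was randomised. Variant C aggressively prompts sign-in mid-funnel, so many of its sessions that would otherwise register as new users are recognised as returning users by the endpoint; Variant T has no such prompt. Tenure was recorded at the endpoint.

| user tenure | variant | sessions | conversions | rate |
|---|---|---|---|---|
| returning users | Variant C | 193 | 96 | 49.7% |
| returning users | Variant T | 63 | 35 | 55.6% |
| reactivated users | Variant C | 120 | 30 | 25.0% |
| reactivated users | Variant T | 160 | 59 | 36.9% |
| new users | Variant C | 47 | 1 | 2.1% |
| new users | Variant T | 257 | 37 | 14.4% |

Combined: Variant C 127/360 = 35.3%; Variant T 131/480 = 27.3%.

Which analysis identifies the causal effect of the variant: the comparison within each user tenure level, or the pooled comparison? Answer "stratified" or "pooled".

pooled

Within every user tenure level Variant T has the higher rate, yet pooled Variant C does — Simpson's reversal.
User tenure lies on the pathway variant → user tenure → outcome, so adjusting for it blocks the indirect effect. For the total causal effect of variant, use the unadjusted pooled rates.
Pooled: Variant C 35.3% vs Variant T 27.3%; Variant C is higher overall.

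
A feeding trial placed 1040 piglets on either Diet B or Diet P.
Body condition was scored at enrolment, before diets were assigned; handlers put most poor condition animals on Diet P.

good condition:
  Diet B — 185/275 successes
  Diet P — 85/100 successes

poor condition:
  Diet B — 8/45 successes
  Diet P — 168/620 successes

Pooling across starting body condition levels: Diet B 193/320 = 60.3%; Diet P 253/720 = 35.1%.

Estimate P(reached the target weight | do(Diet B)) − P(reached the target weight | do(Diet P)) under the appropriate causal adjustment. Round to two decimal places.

-0.12

Diet P is higher inside every starting body condition stratum but Diet B is higher in aggregate. Whether to stratify depends on how starting body condition relates to the diet.
Here starting body condition is a common cause — it drives both which diet a case falls under and the outcome. The crude comparison mixes populations; the stratum-specific rates are the causally relevant ones.
Adjusting over the population distribution of starting body condition: 0.361·(0.673−0.850) + 0.639·(0.178−0.271) = -0.124.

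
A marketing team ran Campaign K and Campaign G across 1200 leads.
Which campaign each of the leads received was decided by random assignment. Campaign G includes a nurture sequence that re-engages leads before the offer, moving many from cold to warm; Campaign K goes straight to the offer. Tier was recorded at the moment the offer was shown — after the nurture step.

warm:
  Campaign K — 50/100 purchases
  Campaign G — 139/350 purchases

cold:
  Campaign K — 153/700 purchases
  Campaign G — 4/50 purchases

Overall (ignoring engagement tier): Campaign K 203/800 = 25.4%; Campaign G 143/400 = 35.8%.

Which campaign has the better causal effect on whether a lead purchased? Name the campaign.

Campaign G

Engagement tier is downstream of the campaign. One should not condition on a consequence of treatment, so the overall rates are the right comparison.
Pooled: Campaign K 25.4% vs Campaign G 35.8%; Campaign G is higher overall.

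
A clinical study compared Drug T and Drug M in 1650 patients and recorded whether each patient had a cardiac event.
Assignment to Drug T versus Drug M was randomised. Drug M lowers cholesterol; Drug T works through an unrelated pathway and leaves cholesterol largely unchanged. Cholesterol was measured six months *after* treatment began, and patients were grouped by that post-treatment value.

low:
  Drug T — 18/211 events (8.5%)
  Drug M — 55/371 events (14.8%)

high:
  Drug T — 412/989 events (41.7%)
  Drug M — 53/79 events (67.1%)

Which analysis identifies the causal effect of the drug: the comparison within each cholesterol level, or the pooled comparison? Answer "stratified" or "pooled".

Cholesterol here is a post-treatment variable shaped by the drug; conditioning on it would introduce bias rather than remove it. The overall comparison is the causal one.
Pooled: Drug T 35.8% vs Drug M 24.0%; Drug M is lower overall.

pooled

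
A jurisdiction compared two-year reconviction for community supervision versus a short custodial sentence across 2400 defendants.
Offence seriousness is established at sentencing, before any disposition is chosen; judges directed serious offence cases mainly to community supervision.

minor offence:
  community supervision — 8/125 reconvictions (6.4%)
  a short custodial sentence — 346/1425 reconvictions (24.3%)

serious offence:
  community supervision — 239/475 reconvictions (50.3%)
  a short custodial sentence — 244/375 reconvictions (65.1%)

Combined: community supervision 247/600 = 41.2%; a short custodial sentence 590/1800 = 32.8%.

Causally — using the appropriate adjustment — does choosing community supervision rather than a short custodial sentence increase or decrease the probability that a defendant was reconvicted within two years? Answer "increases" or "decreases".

Within every offence seriousness level community supervision has the lower rate, yet pooled a short custodial sentence does — Simpson's reversal.
Here offence seriousness is a common cause — it drives both which disposition a case falls under and the outcome. The crude comparison mixes populations; the stratum-specific rates are the causally relevant ones.
Within each level — minor offence: 6.4% vs 24.3%; serious offence: 50.3% vs 65.1% — community supervision is lower every time.

decreases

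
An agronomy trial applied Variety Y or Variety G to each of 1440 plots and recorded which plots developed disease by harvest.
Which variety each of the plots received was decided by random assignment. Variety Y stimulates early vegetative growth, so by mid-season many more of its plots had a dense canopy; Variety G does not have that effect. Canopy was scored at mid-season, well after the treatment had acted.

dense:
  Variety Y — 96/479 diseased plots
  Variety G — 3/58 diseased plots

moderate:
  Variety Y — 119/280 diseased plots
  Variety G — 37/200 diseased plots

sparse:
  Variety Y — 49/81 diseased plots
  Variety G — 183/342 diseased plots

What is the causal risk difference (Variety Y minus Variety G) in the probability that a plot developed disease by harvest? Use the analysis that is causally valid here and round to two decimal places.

The mid-season canopy-specific comparison favours Variety G throughout, but the pooled figures favour Variety Y. The question is whether to condition on mid-season canopy.
Stratifying would compare varietys among plots the varietys themselves sorted into mid-season canopy groups — a form of selection on an intermediate. The unconditioned pooled rates give the total causal effect.
The causal difference is the pooled difference: 0.314 − 0.372 = -0.057.

-0.06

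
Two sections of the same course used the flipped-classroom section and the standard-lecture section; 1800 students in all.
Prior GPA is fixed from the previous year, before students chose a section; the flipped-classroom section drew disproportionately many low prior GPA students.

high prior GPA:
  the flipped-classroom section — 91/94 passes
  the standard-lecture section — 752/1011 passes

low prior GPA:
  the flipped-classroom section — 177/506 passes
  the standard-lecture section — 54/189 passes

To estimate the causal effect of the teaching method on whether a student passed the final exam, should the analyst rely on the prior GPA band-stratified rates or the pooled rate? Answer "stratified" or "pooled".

Prior GPA band differs across teaching methods for reasons unrelated to any effect of the teaching method itself, and it separately predicts the outcome — a classic confounder. We must compare within prior GPA band levels.
Within each level — high prior GPA: 96.8% vs 74.4%; low prior GPA: 35.0% vs 28.6% — the flipped-classroom section is higher every time.

stratified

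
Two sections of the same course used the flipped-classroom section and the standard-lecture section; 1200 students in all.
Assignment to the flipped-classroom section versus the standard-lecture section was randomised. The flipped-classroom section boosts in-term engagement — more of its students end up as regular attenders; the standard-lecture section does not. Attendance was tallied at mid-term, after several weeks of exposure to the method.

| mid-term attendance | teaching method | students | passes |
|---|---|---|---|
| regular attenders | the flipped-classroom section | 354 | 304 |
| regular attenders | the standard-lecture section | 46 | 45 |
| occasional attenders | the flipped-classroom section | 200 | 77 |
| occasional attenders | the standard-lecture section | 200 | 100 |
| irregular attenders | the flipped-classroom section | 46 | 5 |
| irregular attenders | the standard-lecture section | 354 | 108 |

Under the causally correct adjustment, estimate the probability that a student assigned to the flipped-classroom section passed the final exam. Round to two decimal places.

0.64

The mid-term attendance-specific comparison favours the standard-lecture section throughout, but the pooled figures favour the flipped-classroom section. The question is whether to condition on mid-term attendance.
Because the teaching method influences mid-term attendance, mid-term attendance is a post-treatment mediator, not a confounder. Stratifying on it would bias the estimate; the causal effect is the crude pooled difference.
So P(outcome | do(the flipped-classroom section)) is just the pooled rate for the flipped-classroom section: 386/600 = 0.643.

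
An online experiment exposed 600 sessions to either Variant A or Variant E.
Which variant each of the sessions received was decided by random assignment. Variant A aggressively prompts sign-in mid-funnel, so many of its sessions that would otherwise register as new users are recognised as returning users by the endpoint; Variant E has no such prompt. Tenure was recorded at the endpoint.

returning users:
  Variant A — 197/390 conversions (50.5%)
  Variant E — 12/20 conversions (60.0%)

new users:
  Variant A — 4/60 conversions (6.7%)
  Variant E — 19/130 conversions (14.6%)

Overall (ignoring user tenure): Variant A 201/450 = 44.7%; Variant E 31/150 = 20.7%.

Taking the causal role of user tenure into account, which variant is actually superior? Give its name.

Variant A

User tenure here is a post-treatment variable shaped by the variant; conditioning on it would introduce bias rather than remove it. The overall comparison is the causal one.
Pooled: Variant A 44.7% vs Variant E 20.7%; Variant A is higher overall.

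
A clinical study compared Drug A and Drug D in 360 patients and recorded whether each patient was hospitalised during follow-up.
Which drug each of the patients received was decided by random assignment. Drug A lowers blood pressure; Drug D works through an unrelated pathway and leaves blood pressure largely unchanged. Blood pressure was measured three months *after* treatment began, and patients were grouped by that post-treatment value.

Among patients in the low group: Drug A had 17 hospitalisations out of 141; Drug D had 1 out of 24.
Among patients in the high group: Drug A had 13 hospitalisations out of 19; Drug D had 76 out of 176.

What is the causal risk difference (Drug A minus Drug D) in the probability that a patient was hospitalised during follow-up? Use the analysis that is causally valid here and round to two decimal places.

Blood pressure is downstream of the drug. One should not condition on a consequence of treatment, so the overall rates are the right comparison.
The causal difference is the pooled difference: 0.188 − 0.385 = -0.198.

-0.20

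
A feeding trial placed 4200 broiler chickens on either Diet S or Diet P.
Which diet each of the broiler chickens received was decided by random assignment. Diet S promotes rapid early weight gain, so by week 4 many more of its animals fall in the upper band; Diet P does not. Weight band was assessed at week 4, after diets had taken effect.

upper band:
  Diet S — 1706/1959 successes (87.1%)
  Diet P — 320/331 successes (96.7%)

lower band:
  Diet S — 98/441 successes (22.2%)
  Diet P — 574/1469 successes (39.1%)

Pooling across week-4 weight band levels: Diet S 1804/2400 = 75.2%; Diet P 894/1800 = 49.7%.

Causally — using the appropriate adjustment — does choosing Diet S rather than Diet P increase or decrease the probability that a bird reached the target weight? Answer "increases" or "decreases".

Stratifying would compare diets among broiler chickens the diets themselves sorted into week-4 weight band groups — a form of selection on an intermediate. The unconditioned pooled rates give the total causal effect.
Pooled: Diet S 75.2% vs Diet P 49.7%; Diet S is higher overall.

increases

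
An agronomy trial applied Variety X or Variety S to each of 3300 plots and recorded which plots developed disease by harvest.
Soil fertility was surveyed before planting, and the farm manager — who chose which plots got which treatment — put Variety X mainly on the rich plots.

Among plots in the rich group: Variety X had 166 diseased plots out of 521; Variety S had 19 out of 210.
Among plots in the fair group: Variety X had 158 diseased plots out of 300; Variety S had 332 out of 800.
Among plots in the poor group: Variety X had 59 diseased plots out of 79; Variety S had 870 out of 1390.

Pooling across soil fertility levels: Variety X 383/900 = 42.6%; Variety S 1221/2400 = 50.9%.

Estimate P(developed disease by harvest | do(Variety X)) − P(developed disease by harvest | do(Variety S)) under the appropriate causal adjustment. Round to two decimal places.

+0.14

Nothing the variety does changes soil fertility; the imbalance is an allocation artefact. With soil fertility also predicting the outcome, the pooled figure is confounded, and the within-stratum comparison is the causal one.
Adjusting over the population distribution of soil fertility: 0.222·(0.319−0.090) + 0.333·(0.527−0.415) + 0.445·(0.747−0.626) = +0.142.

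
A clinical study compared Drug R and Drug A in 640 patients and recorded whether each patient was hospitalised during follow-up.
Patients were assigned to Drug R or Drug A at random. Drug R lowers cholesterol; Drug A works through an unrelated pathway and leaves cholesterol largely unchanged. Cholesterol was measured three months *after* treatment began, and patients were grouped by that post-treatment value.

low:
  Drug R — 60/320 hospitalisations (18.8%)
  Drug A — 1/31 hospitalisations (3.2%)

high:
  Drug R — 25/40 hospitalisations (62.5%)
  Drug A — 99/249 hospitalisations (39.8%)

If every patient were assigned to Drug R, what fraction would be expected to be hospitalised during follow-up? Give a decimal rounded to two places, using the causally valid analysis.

0.24

The stratified and pooled comparisons disagree (Drug A wins within each cholesterol; Drug R wins overall), so the answer turns on the causal role of cholesterol.
Stratifying would compare drugs among patients the drugs themselves sorted into cholesterol groups — a form of selection on an intermediate. The unconditioned pooled rates give the total causal effect.
So P(outcome | do(Drug R)) is just the pooled rate for Drug R: 85/360 = 0.236.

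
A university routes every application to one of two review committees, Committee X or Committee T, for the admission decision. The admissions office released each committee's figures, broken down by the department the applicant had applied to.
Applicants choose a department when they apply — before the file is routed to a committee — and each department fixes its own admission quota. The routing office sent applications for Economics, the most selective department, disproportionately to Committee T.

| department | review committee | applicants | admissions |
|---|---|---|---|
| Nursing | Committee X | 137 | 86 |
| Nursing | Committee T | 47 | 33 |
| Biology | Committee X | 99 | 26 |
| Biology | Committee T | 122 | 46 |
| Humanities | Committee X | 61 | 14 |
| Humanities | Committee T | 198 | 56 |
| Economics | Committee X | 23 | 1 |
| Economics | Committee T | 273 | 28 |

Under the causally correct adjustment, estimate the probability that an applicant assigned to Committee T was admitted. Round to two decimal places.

The stratified and pooled comparisons disagree (Committee T wins within each department; Committee X wins overall), so the answer turns on the causal role of department.
Since department is a pre-existing factor (not a product of the review committee) and it affects the outcome on its own, it is a confounder. The stratified rates, not the pooled rate, identify the causal effect.
Standardising Committee T to the population department mix: 0.192·33/47 + 0.230·46/122 + 0.270·56/198 + 0.308·28/273 = 0.329.

0.33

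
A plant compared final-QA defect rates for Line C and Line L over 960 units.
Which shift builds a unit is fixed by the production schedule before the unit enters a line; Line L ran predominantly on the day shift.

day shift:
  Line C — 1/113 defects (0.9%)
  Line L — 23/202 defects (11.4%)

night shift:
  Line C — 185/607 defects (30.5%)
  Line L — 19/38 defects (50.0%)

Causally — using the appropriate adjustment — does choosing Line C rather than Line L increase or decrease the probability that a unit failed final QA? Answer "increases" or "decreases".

decreases

The imbalance in shift arose from how units were allocated, not from anything the line did; and shift independently affects the outcome. The pooled gap is confounded — condition on shift.
Within each level — day shift: 0.9% vs 11.4%; night shift: 30.5% vs 50.0% — Line C is lower every time.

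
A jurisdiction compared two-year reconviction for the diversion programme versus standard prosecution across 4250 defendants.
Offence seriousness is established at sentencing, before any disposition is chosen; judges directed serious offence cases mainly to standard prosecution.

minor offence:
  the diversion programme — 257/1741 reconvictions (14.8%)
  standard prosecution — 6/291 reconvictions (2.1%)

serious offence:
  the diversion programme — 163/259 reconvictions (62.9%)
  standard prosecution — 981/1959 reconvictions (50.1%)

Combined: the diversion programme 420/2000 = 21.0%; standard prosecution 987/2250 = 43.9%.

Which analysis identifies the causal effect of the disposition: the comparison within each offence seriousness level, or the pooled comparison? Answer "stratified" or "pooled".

The offence seriousness-specific comparison favours standard prosecution throughout, but the pooled figures favour the diversion programme. The question is whether to condition on offence seriousness.
Offence seriousness is set before the disposition has any effect — it is not caused by the disposition — and it independently drives the outcome. That makes it a confounder, so the causal comparison is within offence seriousness levels.
Within each level — minor offence: 14.8% vs 2.1%; serious offence: 62.9% vs 50.1% — standard prosecution is lower every time.

stratified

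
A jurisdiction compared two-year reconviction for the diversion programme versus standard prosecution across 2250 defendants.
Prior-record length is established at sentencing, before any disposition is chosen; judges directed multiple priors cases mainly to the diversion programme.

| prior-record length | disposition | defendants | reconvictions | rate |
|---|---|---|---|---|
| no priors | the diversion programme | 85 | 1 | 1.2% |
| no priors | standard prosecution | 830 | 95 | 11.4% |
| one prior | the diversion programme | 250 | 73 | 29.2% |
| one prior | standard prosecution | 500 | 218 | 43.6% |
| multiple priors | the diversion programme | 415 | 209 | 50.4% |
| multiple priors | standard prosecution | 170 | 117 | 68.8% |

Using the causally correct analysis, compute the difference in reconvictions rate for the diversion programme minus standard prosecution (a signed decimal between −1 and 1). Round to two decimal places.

Prior-record length satisfies the back-door criterion: it is not a descendant of the disposition, and it blocks the spurious path from disposition to outcome. Adjusting for it (i.e., using the within-prior-record length rates) gives the causal effect.
Adjusting over the population distribution of prior-record length: 0.407·(0.012−0.114) + 0.333·(0.292−0.436) + 0.260·(0.504−0.688) = -0.138.

-0.14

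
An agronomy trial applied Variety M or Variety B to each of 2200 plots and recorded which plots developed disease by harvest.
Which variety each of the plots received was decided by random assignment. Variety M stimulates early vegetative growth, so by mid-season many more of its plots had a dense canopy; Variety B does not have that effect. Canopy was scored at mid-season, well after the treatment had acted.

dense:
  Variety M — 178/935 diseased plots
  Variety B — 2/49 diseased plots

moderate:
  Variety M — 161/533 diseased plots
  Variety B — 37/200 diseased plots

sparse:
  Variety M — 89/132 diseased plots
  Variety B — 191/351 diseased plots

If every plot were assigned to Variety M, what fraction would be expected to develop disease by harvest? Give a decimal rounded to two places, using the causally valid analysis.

0.27

Within every mid-season canopy level Variety B has the lower rate, yet pooled Variety M does — Simpson's reversal.
Mid-season canopy is downstream of the variety. One should not condition on a consequence of treatment, so the overall rates are the right comparison.
So P(outcome | do(Variety M)) is just the pooled rate for Variety M: 428/1600 = 0.268.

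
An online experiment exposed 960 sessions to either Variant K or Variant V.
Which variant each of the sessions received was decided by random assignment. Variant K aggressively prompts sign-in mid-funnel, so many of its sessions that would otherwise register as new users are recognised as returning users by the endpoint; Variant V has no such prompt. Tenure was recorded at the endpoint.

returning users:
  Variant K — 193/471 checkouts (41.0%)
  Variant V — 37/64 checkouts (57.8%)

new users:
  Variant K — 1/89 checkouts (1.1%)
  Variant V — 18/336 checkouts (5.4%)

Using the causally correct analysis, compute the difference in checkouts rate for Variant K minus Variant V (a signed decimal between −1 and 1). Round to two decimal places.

+0.21

User tenure lies on the pathway variant → user tenure → outcome, so adjusting for it blocks the indirect effect. For the total causal effect of variant, use the unadjusted pooled rates.
The causal difference is the pooled difference: 0.346 − 0.138 = +0.209.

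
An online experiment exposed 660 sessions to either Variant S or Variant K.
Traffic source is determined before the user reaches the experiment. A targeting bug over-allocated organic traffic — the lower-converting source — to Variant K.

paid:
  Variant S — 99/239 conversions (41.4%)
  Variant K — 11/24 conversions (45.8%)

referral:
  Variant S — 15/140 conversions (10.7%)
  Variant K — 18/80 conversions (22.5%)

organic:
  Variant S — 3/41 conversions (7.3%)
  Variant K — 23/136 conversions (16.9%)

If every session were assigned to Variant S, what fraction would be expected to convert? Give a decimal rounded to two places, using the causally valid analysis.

0.22

Within every traffic source level Variant K has the higher rate, yet pooled Variant S does — Simpson's reversal.
Here traffic source is a common cause — it drives both which variant a case falls under and the outcome. The crude comparison mixes populations; the stratum-specific rates are the causally relevant ones.
Standardising Variant S to the population traffic source mix: 0.398·99/239 + 0.333·15/140 + 0.268·3/41 = 0.220.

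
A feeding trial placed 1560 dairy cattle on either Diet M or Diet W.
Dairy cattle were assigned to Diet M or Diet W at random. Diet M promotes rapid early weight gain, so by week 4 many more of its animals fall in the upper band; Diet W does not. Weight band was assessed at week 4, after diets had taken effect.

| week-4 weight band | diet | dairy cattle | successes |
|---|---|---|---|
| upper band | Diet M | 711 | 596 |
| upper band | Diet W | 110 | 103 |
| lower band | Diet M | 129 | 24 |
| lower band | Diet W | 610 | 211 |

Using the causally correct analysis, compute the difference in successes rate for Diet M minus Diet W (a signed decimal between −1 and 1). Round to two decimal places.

+0.30

Because the diet influences week-4 weight band, week-4 weight band is a post-treatment mediator, not a confounder. Stratifying on it would bias the estimate; the causal effect is the crude pooled difference.
The causal difference is the pooled difference: 0.738 − 0.436 = +0.302.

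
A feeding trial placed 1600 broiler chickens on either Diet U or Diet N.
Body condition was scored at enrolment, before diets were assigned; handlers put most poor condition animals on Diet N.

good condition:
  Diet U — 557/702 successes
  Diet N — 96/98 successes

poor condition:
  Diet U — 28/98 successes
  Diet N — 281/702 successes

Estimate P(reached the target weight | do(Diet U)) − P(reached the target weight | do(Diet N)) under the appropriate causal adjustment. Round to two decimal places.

Diet N is higher inside every starting body condition stratum but Diet U is higher in aggregate. Whether to stratify depends on how starting body condition relates to the diet.
The imbalance in starting body condition arose from how broiler chickens were allocated, not from anything the diet did; and starting body condition independently affects the outcome. The pooled gap is confounded — condition on starting body condition.
Adjusting over the population distribution of starting body condition: 0.500·(0.793−0.980) + 0.500·(0.286−0.400) = -0.150.

-0.15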